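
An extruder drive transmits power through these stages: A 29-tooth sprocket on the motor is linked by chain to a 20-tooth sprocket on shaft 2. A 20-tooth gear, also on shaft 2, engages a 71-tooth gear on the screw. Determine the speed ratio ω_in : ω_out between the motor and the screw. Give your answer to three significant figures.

Each stage contributes driven/driver: chain 20/29 = 0.68966, gear mesh 71/20 = 3.55.
Overall: 0.68966 × 3.55 = 2.4483.

2.45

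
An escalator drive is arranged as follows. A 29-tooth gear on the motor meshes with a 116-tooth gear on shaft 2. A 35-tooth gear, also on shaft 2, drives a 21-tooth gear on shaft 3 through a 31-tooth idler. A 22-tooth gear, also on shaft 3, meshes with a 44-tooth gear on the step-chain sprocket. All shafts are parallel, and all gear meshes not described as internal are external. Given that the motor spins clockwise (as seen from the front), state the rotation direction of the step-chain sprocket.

the motor → shaft 2: external mesh, 1 reversal → CCW.
shaft 2 → shaft 3: driver → idler → driven is 2 external meshes, 2 reversals → CCW.
shaft 3 → the step-chain sprocket: external mesh, 1 reversal → CW.
4 reversals in total — an even number — so the step-chain sprocket turns the same way as the motor.

clockwise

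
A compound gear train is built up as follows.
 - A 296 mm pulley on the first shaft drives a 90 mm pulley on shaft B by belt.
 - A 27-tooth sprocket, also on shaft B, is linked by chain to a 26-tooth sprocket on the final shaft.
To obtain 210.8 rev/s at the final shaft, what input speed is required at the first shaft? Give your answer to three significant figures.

Overall ratio R = 0.30405 × 0.96296 = 0.29279.
Required input speed = output speed × R = 210.8 × 0.29279 = 61.721 rev/s.

61.7 rev/s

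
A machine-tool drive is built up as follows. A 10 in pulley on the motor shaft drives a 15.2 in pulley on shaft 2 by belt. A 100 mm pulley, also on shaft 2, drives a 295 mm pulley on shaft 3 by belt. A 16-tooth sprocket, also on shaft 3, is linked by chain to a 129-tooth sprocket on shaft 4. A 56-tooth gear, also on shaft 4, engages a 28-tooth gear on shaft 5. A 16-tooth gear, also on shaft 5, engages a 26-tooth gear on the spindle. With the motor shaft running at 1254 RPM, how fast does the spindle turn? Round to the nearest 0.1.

the motor shaft → shaft 2 (belt, 15.2/10): 1254 ÷ 1.52 = 825 RPM
shaft 2 → shaft 3 (belt, 295/100): 825 ÷ 2.95 = 279.66 RPM
shaft 3 → shaft 4 (chain, 129/16): 279.66 ÷ 8.0625 = 34.687 RPM
shaft 4 → shaft 5 (gear mesh, 28/56): 34.687 ÷ 0.5 = 69.373 RPM
shaft 5 → the spindle (gear mesh, 26/16): 69.373 ÷ 1.625 = 42.691 RPM

42.7 RPM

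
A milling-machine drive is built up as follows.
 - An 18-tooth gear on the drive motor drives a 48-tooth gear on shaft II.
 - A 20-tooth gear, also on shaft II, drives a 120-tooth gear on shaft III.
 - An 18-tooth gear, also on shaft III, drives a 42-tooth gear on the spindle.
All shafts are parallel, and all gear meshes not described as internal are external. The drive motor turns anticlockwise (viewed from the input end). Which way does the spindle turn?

clockwise

the drive motor → shaft II: external mesh, 1 reversal → CW.
shaft II → shaft III: external mesh, 1 reversal → CCW.
shaft III → the spindle: external mesh, 1 reversal → CW.
3 reversals in total — an odd number — so the spindle turns opposite to the drive motor.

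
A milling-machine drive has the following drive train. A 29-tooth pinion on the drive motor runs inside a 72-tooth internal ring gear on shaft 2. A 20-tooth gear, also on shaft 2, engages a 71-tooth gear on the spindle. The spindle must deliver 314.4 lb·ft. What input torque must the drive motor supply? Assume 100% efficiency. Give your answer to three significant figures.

35.7 lb·ft

Overall ratio R = 2.4828 × 3.55 = 8.8138.
Input torque = output torque / R = 314.4 / 8.8138 = 35.671 lb·ft.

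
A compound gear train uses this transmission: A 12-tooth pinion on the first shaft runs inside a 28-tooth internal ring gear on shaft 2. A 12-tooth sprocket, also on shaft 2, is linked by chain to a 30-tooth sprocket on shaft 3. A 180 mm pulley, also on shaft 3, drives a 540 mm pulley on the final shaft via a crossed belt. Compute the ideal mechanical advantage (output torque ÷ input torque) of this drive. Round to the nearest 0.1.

Each stage contributes driven/driver: internal gear 28/12 = 2.3333, chain 30/12 = 2.5, belt 540/180 = 3.
Overall: 2.3333 × 2.5 × 3 = 17.5.

17.5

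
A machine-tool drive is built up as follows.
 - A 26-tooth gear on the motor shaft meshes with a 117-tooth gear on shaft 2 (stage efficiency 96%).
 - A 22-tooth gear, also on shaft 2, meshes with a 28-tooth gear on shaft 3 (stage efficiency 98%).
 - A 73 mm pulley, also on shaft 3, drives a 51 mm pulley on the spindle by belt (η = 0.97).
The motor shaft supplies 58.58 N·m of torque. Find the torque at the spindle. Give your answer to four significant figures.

gear mesh 117/26 = 4.5 → τ = 58.58·4.5·0.96 = 253.07 N·m
gear mesh 28/22 = 1.2727 → τ = 253.07·1.2727·0.98 = 315.64 N·m
belt 51/73 = 0.69863 → τ = 315.64·0.69863·0.97 = 213.9 N·m

213.9 N·m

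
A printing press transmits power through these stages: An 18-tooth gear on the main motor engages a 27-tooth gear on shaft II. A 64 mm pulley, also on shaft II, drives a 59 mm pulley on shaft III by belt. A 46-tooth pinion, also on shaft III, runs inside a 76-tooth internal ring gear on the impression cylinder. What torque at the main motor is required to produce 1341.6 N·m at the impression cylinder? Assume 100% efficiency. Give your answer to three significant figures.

587 N·m

Overall ratio R = 1.5 × 0.92188 × 1.6522 = 2.2846.
Input torque = output torque / R = 1341.6 / 2.2846 = 587.22 N·m.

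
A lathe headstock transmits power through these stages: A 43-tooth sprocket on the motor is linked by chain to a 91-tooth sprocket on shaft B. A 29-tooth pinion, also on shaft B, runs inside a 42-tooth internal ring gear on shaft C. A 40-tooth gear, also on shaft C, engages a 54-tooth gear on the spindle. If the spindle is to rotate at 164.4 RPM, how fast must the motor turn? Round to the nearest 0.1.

680.2 RPM

Overall ratio R = 2.1163 × 1.4483 × 1.35 = 4.1377.
Required input speed = output speed × R = 164.4 × 4.1377 = 680.24 RPM.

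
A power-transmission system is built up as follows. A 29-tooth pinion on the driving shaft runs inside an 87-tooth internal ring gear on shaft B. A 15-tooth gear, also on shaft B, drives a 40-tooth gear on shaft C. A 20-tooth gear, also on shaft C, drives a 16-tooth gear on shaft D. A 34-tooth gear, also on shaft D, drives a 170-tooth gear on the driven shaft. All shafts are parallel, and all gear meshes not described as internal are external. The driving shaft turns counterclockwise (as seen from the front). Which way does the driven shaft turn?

clockwise

the driving shaft → shaft B: internal mesh, same direction → CCW.
shaft B → shaft C: external mesh, 1 reversal → CW.
shaft C → shaft D: external mesh, 1 reversal → CCW.
shaft D → the driven shaft: external mesh, 1 reversal → CW.
3 reversals in total — an odd number — so the driven shaft turns opposite to the driving shaft.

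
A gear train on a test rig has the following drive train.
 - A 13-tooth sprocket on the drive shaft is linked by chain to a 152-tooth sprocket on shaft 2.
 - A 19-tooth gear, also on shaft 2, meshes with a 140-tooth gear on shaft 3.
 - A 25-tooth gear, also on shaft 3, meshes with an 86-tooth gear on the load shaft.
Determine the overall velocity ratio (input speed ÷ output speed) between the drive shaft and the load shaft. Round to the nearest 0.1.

Each stage contributes driven/driver: chain 152/13 = 11.692, gear mesh 140/19 = 7.3684, gear mesh 86/25 = 3.44.
Overall: 11.692 × 7.3684 × 3.44 = 296.37.

296.4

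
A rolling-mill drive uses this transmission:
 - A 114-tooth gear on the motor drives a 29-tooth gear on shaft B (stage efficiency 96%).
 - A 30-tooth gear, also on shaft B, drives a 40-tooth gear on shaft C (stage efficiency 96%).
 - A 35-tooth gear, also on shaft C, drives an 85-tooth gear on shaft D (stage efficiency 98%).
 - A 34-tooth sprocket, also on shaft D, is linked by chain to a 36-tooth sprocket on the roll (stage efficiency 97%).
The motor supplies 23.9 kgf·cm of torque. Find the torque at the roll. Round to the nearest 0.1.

18.3 kgf·cm

Gear mesh: ratio = 29/114 = 0.25439; torque at shaft B = 23.9 × 0.25439 × 0.96 = 5.8366 kgf·cm.
Gear mesh: ratio = 40/30 = 1.3333; torque at shaft C = 5.8366 × 1.3333 × 0.96 = 7.4709 kgf·cm.
Gear mesh: ratio = 85/35 = 2.4286; torque at shaft D = 7.4709 × 2.4286 × 0.98 = 17.781 kgf·cm.
Chain: ratio = 36/34 = 1.0588; torque at the roll = 17.781 × 1.0588 × 0.97 = 18.262 kgf·cm.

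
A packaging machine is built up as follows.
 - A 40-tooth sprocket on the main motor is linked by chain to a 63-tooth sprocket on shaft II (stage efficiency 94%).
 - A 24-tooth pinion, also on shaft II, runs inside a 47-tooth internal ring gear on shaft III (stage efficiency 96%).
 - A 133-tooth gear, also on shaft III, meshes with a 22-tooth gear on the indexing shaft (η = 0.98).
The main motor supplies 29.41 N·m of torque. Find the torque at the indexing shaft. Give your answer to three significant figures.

chain 63/40 = 1.575 → τ = 29.41·1.575·0.94 = 43.542 N·m
internal gear 47/24 = 1.9583 → τ = 43.542·1.9583·0.96 = 81.858 N·m
gear mesh 22/133 = 0.16541 → τ = 81.858·0.16541·0.98 = 13.27 N·m

13.3 N·m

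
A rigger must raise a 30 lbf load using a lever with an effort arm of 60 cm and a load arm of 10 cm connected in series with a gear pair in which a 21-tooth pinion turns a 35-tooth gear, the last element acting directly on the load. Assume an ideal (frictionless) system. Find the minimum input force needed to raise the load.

Lever MA = effort arm / load arm = 60/10 = 6.
Gear pair MA = 35/21 = 1.6667.
Combined ideal MA = 6 × 1.6667 = 10.
Effort = load / MA = 30 / 10 = 3 lbf.

3 lbf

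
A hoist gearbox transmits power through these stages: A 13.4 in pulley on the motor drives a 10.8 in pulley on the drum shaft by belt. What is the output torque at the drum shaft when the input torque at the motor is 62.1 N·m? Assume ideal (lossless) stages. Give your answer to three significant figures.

belt 10.8/13.4 = 0.80597 → τ = 62.1·0.80597 = 50.051 N·m

50.1 N·m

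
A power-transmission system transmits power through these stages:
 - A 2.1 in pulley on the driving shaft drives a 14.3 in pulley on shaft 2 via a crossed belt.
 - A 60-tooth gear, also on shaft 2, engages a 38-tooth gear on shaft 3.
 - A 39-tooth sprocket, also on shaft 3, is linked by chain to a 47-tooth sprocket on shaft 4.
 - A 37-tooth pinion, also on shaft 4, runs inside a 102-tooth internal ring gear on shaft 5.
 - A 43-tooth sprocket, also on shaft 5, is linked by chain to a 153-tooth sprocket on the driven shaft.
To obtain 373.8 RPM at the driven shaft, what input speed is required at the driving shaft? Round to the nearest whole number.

19056 RPM

Overall ratio R = 6.8095 × 0.63333 × 1.2051 × 2.7568 × 3.5581 = 50.98.
Required input speed = output speed × R = 373.8 × 50.98 = 19056 RPM.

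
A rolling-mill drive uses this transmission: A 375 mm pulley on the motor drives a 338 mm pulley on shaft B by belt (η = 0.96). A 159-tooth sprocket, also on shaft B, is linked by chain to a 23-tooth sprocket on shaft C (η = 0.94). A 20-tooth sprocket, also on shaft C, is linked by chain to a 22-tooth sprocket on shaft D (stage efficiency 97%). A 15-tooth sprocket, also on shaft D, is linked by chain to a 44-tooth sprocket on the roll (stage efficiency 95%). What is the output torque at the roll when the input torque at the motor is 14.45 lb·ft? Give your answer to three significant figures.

5.06 lb·ft

After the belt (338/375): 14.45 × 0.90133 × 0.96 = 12.503 lb·ft
After the chain (23/159): 12.503 × 0.14465 × 0.94 = 1.7001 lb·ft
After the chain (22/20): 1.7001 × 1.1 × 0.97 = 1.814 lb·ft
After the chain (44/15): 1.814 × 2.9333 × 0.95 = 5.0551 lb·ft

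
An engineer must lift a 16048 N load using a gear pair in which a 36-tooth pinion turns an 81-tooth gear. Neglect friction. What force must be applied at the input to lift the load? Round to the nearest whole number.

Gear pair MA = 81/36 = 2.25.
Effort = load / MA = 16048 / 2.25 = 7132.4 N.

7132 N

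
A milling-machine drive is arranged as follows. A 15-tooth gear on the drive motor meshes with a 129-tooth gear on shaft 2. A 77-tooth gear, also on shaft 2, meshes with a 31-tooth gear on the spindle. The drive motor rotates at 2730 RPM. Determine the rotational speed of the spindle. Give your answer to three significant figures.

Gear mesh: ratio = 129/15 = 8.6, so shaft 2 turns at 2730 / 8.6 = 317.44 RPM.
Gear mesh: ratio = 31/77 = 0.4026, so the spindle turns at 317.44 / 0.4026 = 788.48 RPM.

788 RPM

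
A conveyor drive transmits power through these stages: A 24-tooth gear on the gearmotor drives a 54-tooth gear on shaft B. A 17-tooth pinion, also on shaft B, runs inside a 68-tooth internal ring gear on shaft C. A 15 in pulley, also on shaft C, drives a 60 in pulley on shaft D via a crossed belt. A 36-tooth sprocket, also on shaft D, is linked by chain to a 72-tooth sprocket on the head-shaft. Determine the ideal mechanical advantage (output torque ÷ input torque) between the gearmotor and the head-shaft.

Each stage contributes driven/driver: gear mesh 54/24 = 2.25, internal gear 68/17 = 4, belt 60/15 = 4, chain 72/36 = 2.
Overall: 2.25 × 4 × 4 × 2 = 72.

72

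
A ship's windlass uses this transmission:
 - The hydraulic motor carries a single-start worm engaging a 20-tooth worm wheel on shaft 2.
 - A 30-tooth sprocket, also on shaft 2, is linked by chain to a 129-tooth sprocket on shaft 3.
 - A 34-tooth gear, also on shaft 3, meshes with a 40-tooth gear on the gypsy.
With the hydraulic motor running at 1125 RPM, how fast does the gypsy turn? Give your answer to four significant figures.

the hydraulic motor → shaft 2 (worm, 20/1): 1125 ÷ 20 = 56.25 RPM
shaft 2 → shaft 3 (chain, 129/30): 56.25 ÷ 4.3 = 13.081 RPM
shaft 3 → the gypsy (gear mesh, 40/34): 13.081 ÷ 1.1765 = 11.119 RPM

11.12 RPM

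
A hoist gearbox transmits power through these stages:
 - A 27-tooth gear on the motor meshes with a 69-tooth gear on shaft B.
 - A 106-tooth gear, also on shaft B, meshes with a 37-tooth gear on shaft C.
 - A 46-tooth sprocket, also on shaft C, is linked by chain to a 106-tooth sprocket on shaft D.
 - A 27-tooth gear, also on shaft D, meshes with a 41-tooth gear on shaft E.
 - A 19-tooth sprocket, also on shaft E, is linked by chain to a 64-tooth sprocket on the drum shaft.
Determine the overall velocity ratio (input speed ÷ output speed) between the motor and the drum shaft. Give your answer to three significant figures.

Each stage contributes driven/driver: gear mesh 69/27 = 2.5556, gear mesh 37/106 = 0.34906, chain 106/46 = 2.3043, gear mesh 41/27 = 1.5185, chain 64/19 = 3.3684.
Overall: 2.5556 × 0.34906 × 2.3043 × 1.5185 × 3.3684 = 10.514.

10.5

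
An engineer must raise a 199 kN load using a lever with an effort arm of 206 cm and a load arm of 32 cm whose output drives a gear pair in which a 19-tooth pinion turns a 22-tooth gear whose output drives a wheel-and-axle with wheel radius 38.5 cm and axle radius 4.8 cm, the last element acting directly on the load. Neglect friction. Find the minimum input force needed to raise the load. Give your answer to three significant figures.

Lever MA = effort arm / load arm = 206/32 = 6.4375.
Gear pair MA = 22/19 = 1.1579.
Wheel-and-axle MA = R/r = 38.5/4.8 = 8.0208.
Combined ideal MA = 6.4375 × 1.1579 × 8.0208 = 59.787.
Effort = load / MA = 199 / 59.787 = 3.3285 kN.

3.33 kN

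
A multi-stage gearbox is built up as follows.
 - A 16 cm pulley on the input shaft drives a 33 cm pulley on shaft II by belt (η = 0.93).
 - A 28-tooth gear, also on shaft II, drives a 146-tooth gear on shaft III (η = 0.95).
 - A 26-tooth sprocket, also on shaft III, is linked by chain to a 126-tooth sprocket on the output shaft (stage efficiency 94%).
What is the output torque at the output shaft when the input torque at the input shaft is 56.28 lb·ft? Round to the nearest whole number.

2436 lb·ft

belt 33/16 = 2.0625 → τ = 56.28·2.0625·0.93 = 107.95 lb·ft
gear mesh 146/28 = 5.2143 → τ = 107.95·5.2143·0.95 = 534.75 lb·ft
chain 126/26 = 4.8462 → τ = 534.75·4.8462·0.94 = 2436 lb·ft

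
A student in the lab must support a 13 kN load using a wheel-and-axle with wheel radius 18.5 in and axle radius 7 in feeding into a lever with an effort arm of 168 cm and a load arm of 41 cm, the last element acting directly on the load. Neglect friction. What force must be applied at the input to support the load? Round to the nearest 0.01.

Wheel-and-axle MA = R/r = 18.5/7 = 2.6429.
Lever MA = effort arm / load arm = 168/41 = 4.0976.
Combined ideal MA = 2.6429 × 4.0976 = 10.829.
Effort = load / MA = 13 / 10.829 = 1.2005 kN.

1.20 kN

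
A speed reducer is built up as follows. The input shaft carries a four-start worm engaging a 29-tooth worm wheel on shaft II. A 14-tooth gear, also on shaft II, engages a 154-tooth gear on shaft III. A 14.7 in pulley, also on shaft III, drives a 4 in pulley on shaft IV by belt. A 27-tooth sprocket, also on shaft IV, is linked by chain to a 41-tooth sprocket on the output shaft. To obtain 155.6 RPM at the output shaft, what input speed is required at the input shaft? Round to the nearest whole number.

Overall ratio R = 7.25 × 11 × 0.27211 × 1.5185 = 32.953.
Required input speed = output speed × R = 155.6 × 32.953 = 5127.5 RPM.

5127 RPM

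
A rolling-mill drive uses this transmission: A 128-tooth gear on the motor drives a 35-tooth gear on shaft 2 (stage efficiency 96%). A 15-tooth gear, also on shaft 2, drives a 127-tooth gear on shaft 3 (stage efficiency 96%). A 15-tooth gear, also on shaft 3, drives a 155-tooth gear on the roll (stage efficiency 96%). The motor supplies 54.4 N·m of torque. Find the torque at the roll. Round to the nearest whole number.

Gear mesh: ratio = 35/128 = 0.27344; torque at shaft 2 = 54.4 × 0.27344 × 0.96 = 14.28 N·m.
Gear mesh: ratio = 127/15 = 8.4667; torque at shaft 3 = 14.28 × 8.4667 × 0.96 = 116.07 N·m.
Gear mesh: ratio = 155/15 = 10.333; torque at the roll = 116.07 × 10.333 × 0.96 = 1151.4 N·m.

1151 N·m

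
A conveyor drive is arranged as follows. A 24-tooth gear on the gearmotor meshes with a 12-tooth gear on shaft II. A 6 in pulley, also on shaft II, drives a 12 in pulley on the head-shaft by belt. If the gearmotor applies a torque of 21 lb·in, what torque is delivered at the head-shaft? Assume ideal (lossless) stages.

After the gear mesh (12/24): 21 × 0.5 = 10.5 lb·in
After the belt (12/6): 10.5 × 2 = 21 lb·in

21 lb·in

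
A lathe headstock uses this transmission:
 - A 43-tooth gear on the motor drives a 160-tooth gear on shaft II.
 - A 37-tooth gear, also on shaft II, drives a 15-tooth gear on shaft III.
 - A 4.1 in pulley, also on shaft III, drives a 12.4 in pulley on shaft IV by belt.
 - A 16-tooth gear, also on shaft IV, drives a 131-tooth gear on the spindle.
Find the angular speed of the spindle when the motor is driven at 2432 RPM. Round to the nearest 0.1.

65.1 RPM

the motor → shaft II (gear mesh, 160/43): 2432 ÷ 3.7209 = 653.6 RPM
shaft II → shaft III (gear mesh, 15/37): 653.6 ÷ 0.40541 = 1612.2 RPM
shaft III → shaft IV (belt, 12.4/4.1): 1612.2 ÷ 3.0244 = 533.07 RPM
shaft IV → the spindle (gear mesh, 131/16): 533.07 ÷ 8.1875 = 65.108 RPM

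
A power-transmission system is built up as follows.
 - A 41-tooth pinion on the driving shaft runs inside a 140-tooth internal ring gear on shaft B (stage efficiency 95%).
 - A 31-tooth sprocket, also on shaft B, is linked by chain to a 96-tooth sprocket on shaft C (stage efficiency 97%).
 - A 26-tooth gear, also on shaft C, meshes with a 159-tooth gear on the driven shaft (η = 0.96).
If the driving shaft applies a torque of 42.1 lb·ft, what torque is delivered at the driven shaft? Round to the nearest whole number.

After the internal gear (140/41): 42.1 × 3.4146 × 0.95 = 136.57 lb·ft
After the chain (96/31): 136.57 × 3.0968 × 0.97 = 410.23 lb·ft
After the gear mesh (159/26): 410.23 × 6.1154 × 0.96 = 2408.4 lb·ft

2408 lb·ft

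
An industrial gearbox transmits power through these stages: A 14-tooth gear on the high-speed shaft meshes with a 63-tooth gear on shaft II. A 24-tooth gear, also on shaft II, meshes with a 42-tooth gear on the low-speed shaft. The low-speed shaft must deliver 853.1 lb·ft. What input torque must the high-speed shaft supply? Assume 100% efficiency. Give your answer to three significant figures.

108 lb·ft

Overall ratio R = 4.5 × 1.75 = 7.875.
Input torque = output torque / R = 853.1 / 7.875 = 108.33 lb·ft.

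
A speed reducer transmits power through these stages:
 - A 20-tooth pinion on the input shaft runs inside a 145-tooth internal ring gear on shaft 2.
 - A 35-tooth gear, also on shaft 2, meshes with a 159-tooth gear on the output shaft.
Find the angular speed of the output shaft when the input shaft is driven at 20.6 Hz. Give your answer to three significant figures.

internal gear 145/20 = 7.25 → 20.6/7.25 = 2.8414 Hz
gear mesh 159/35 = 4.5429 → 2.8414/4.5429 = 0.62546 Hz

0.625 Hz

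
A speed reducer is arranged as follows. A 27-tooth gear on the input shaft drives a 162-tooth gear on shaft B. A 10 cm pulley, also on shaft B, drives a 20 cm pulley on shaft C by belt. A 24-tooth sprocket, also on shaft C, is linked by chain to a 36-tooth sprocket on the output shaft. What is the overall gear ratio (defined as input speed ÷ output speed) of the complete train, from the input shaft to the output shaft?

Each stage contributes driven/driver: gear mesh 162/27 = 6, belt 20/10 = 2, chain 36/24 = 1.5.
Overall: 6 × 2 × 1.5 = 18.

18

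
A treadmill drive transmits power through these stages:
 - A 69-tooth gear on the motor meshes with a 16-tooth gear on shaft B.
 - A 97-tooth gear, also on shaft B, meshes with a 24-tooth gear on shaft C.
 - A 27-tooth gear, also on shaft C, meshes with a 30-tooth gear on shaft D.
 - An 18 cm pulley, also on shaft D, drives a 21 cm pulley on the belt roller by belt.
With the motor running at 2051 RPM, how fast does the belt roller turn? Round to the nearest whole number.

Gear mesh: ratio = 16/69 = 0.23188, so shaft B turns at 2051 / 0.23188 = 8844.9 RPM.
Gear mesh: ratio = 24/97 = 0.24742, so shaft C turns at 8844.9 / 0.24742 = 35748 RPM.
Gear mesh: ratio = 30/27 = 1.1111, so shaft D turns at 35748 / 1.1111 = 32173 RPM.
Belt: ratio = 21/18 = 1.1667, so the belt roller turns at 32173 / 1.1667 = 27577 RPM.

27577 RPM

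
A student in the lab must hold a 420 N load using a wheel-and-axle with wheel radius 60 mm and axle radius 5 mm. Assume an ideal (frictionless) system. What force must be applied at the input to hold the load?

35 N

Wheel-and-axle MA = R/r = 60/5 = 12.
Effort = load / MA = 420 / 12 = 35 N.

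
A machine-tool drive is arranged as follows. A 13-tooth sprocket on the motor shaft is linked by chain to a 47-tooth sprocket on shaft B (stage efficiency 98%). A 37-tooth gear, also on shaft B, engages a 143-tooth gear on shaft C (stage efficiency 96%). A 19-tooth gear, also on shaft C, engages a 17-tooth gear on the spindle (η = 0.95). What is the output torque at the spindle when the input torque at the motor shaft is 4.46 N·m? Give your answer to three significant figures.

49.8 N·m

After the chain (47/13): 4.46 × 3.6154 × 0.98 = 15.802 N·m
After the gear mesh (143/37): 15.802 × 3.8649 × 0.96 = 58.63 N·m
After the gear mesh (17/19): 58.63 × 0.89474 × 0.95 = 49.836 N·m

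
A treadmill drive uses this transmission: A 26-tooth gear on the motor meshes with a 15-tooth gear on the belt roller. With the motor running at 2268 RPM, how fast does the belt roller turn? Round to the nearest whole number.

3931 RPM

Gear mesh: ratio = 15/26 = 0.57692, so the belt roller turns at 2268 / 0.57692 = 3931.2 RPM.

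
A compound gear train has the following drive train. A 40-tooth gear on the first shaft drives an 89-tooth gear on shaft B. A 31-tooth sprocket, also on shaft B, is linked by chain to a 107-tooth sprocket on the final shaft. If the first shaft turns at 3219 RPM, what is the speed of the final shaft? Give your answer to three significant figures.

Gear mesh: ratio = 89/40 = 2.225, so shaft B turns at 3219 / 2.225 = 1446.7 RPM.
Chain: ratio = 107/31 = 3.4516, so the final shaft turns at 1446.7 / 3.4516 = 419.15 RPM.

419 RPM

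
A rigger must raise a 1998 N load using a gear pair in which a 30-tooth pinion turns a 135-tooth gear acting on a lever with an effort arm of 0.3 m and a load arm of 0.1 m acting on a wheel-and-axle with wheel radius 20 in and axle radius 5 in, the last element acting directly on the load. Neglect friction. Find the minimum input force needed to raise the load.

37 N

Gear pair MA = 135/30 = 4.5.
Lever MA = effort arm / load arm = 0.3/0.1 = 3.
Wheel-and-axle MA = R/r = 20/5 = 4.
Combined ideal MA = 4.5 × 3 × 4 = 54.
Effort = load / MA = 1998 / 54 = 37 N.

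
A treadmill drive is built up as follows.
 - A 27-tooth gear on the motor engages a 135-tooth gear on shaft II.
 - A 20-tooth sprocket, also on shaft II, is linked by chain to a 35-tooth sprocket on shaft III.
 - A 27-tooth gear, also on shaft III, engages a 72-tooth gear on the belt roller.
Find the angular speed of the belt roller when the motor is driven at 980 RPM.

42 RPM

gear mesh 135/27 = 5 → 980/5 = 196 RPM
chain 35/20 = 1.75 → 196/1.75 = 112 RPM
gear mesh 72/27 = 2.6667 → 112/2.6667 = 42 RPM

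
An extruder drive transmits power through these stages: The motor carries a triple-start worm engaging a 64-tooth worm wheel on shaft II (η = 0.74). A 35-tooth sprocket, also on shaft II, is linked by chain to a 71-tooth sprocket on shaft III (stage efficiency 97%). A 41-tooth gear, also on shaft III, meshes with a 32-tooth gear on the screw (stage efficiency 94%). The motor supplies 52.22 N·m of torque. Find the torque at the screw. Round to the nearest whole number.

Worm: ratio = 64/3 = 21.333; torque at shaft II = 52.22 × 21.333 × 0.74 = 824.38 N·m.
Chain: ratio = 71/35 = 2.0286; torque at shaft III = 824.38 × 2.0286 × 0.97 = 1622.1 N·m.
Gear mesh: ratio = 32/41 = 0.78049; torque at the screw = 1622.1 × 0.78049 × 0.94 = 1190.1 N·m.

1190 N·m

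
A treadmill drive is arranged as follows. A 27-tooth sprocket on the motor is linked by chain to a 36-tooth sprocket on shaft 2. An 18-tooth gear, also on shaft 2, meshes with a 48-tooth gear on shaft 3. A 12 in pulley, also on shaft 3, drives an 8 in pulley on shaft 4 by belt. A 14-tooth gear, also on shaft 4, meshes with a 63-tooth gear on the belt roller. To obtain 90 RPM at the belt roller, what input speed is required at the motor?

Overall ratio R = 1.3333 × 2.6667 × 0.66667 × 4.5 = 10.667.
Required input speed = output speed × R = 90 × 10.667 = 960 RPM.

960 RPM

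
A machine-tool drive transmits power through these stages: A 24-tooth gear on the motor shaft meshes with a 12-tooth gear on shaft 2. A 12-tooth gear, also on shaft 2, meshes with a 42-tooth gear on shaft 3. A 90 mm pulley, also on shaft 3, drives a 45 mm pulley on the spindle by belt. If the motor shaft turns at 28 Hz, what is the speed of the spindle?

32 Hz

gear mesh 12/24 = 0.5 → 28/0.5 = 56 Hz
gear mesh 42/12 = 3.5 → 56/3.5 = 16 Hz
belt 45/90 = 0.5 → 16/0.5 = 32 Hz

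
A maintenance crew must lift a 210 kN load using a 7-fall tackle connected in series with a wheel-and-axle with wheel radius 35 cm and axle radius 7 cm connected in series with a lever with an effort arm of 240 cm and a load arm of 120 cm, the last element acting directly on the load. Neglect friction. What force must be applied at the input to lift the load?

3 kN

Block-and-tackle MA = number of supporting rope parts = 7.
Wheel-and-axle MA = R/r = 35/7 = 5.
Lever MA = effort arm / load arm = 240/120 = 2.
Combined ideal MA = 7 × 5 × 2 = 70.
Effort = load / MA = 210 / 70 = 3 kN.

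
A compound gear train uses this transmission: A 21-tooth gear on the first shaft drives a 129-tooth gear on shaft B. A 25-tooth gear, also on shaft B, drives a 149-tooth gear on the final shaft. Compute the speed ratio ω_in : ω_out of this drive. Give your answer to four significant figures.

Each stage contributes driven/driver: gear mesh 129/21 = 6.1429, gear mesh 149/25 = 5.96.
Overall: 6.1429 × 5.96 = 36.611.

36.61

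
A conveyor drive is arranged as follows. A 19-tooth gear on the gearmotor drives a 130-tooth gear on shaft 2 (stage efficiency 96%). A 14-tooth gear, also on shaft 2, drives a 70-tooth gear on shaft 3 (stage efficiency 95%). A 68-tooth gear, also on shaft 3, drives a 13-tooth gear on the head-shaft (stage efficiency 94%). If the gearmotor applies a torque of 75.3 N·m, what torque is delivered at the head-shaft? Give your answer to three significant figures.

422 N·m

After the gear mesh (130/19): 75.3 × 6.8421 × 0.96 = 494.6 N·m
After the gear mesh (70/14): 494.6 × 5 × 0.95 = 2349.4 N·m
After the gear mesh (13/68): 2349.4 × 0.19118 × 0.94 = 422.19 N·m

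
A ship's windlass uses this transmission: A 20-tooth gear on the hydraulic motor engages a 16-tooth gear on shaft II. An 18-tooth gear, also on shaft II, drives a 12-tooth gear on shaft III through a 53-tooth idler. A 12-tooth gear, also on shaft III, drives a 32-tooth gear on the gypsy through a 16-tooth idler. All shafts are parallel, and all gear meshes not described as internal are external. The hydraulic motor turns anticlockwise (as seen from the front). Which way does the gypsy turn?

the hydraulic motor → shaft II: external mesh, 1 reversal → CW.
shaft II → shaft III: driver → idler → driven is 2 external meshes, 2 reversals → CW.
shaft III → the gypsy: driver → idler → driven is 2 external meshes, 2 reversals → CW.
5 reversals in total — an odd number — so the gypsy turns opposite to the hydraulic motor.

clockwise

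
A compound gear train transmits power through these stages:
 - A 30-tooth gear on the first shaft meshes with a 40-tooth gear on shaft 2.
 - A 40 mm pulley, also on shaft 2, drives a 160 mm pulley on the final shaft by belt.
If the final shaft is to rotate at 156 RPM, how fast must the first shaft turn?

Overall ratio R = 1.3333 × 4 = 5.3333.
Required input speed = output speed × R = 156 × 5.3333 = 832 RPM.

832 RPM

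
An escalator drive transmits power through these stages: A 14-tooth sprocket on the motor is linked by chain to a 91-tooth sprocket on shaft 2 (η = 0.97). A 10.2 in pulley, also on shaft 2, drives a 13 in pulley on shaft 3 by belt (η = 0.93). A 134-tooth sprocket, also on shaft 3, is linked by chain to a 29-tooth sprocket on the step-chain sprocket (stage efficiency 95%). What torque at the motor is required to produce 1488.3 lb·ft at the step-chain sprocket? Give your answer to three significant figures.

969 lb·ft

Overall ratio R = 6.5 × 1.2745 × 0.21642 = 1.7929; overall efficiency η = 0.97 × 0.93 × 0.95 = 0.8570.
Input torque = output torque / (R × η) = 1488.3 / (1.7929 × 0.8570) = 968.64 lb·ft.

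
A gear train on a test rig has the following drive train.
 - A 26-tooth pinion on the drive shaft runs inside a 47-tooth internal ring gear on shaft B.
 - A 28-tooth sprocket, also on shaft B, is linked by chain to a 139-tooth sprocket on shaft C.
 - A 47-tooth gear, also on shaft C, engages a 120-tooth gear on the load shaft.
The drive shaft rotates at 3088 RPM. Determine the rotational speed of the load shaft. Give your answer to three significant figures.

Internal gear: ratio = 47/26 = 1.8077, so shaft B turns at 3088 / 1.8077 = 1708.3 RPM.
Chain: ratio = 139/28 = 4.9643, so shaft C turns at 1708.3 / 4.9643 = 344.11 RPM.
Gear mesh: ratio = 120/47 = 2.5532, so the load shaft turns at 344.11 / 2.5532 = 134.78 RPM.

135 RPM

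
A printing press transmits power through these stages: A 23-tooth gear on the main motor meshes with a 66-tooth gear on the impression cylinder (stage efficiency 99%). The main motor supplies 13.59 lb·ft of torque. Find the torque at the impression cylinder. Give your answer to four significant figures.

38.61 lb·ft

After the gear mesh (66/23): 13.59 × 2.8696 × 0.99 = 38.607 lb·ft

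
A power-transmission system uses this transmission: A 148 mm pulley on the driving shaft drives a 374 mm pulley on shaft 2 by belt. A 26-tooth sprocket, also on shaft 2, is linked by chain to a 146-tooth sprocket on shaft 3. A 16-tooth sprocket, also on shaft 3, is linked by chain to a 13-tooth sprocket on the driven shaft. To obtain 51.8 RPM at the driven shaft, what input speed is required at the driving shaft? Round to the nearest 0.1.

Overall ratio R = 2.527 × 5.6154 × 0.8125 = 11.53.
Required input speed = output speed × R = 51.8 × 11.53 = 597.23 RPM.

597.2 RPM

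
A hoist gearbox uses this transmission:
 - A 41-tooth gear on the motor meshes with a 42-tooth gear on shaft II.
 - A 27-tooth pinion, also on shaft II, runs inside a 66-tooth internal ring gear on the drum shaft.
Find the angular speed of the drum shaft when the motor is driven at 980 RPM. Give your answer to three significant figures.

391 RPM

Gear mesh: ratio = 42/41 = 1.0244, so shaft II turns at 980 / 1.0244 = 956.67 RPM.
Internal gear: ratio = 66/27 = 2.4444, so the drum shaft turns at 956.67 / 2.4444 = 391.36 RPM.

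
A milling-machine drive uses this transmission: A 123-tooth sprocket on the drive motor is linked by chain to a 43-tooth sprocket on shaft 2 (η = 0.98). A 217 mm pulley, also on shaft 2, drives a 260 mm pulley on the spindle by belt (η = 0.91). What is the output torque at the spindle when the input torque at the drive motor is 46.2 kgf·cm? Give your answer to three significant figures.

chain 43/123 = 0.34959 → τ = 46.2·0.34959·0.98 = 15.828 kgf·cm
belt 260/217 = 1.1982 → τ = 15.828·1.1982·0.91 = 17.258 kgf·cm

17.3 kgf·cm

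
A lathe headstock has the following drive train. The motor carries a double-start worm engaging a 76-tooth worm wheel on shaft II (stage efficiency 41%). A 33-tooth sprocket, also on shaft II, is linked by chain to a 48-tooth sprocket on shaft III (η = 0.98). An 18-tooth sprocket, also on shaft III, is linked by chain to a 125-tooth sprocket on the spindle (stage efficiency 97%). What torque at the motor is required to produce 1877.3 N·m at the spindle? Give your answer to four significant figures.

12.55 N·m

Overall ratio R = 38 × 1.4545 × 6.9444 = 383.84; overall efficiency η = 0.41 × 0.98 × 0.97 = 0.3897.
Input torque = output torque / (R × η) = 1877.3 / (383.84 × 0.3897) = 12.549 N·m.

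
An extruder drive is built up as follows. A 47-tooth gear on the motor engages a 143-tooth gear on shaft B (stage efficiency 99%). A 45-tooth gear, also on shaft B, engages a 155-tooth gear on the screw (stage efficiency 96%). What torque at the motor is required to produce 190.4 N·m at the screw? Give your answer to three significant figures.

19.1 N·m

Overall ratio R = 3.0426 × 3.4444 = 10.48; overall efficiency η = 0.99 × 0.96 = 0.9504.
Input torque = output torque / (R × η) = 190.4 / (10.48 × 0.9504) = 19.116 N·m.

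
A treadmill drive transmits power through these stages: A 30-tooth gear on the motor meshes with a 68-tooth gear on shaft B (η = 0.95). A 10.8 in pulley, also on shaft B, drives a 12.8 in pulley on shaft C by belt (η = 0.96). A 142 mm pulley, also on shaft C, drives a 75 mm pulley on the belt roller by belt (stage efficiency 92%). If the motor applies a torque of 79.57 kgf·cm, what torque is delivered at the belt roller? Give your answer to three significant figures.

94.7 kgf·cm

After the gear mesh (68/30): 79.57 × 2.2667 × 0.95 = 171.34 kgf·cm
After the belt (12.8/10.8): 171.34 × 1.1852 × 0.96 = 194.95 kgf·cm
After the belt (75/142): 194.95 × 0.52817 × 0.92 = 94.728 kgf·cm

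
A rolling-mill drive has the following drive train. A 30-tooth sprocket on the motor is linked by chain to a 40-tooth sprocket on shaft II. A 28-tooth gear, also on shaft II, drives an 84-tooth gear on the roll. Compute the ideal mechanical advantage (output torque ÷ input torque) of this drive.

4

Each stage contributes driven/driver: chain 40/30 = 1.3333, gear mesh 84/28 = 3.
Overall: 1.3333 × 3 = 4.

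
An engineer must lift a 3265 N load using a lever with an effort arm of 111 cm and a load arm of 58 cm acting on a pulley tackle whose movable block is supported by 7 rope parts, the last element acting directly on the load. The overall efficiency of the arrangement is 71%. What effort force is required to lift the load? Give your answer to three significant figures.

Lever MA = effort arm / load arm = 111/58 = 1.9138.
Block-and-tackle MA = number of supporting rope parts = 7.
Combined ideal MA = 1.9138 × 7 = 13.397.
Actual MA = 13.397 × 0.71 = 9.5116.
Effort = load / actual MA = 3265 / 9.5116 = 343.27 N.

343 N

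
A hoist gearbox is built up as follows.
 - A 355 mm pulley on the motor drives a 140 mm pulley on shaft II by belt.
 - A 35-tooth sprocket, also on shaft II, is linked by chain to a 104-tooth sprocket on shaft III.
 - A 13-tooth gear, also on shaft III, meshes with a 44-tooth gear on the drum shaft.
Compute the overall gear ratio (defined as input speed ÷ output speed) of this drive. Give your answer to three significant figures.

3.97

Each stage contributes driven/driver: belt 140/355 = 0.39437, chain 104/35 = 2.9714, gear mesh 44/13 = 3.3846.
Overall: 0.39437 × 2.9714 × 3.3846 = 3.9662.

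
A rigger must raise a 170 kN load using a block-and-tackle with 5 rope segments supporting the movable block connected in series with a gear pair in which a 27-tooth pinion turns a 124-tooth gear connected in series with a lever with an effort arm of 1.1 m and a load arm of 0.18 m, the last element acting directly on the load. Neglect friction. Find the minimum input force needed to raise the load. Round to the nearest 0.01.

1.21 kN

Block-and-tackle MA = number of supporting rope parts = 5.
Gear pair MA = 124/27 = 4.5926.
Lever MA = effort arm / load arm = 1.1/0.18 = 6.1111.
Combined ideal MA = 5 × 4.5926 × 6.1111 = 140.33.
Effort = load / MA = 170 / 140.33 = 1.2114 kN.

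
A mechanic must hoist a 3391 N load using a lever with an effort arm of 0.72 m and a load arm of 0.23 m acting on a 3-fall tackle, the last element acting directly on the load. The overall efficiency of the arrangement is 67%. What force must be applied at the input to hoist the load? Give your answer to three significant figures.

Lever MA = effort arm / load arm = 0.72/0.23 = 3.1304.
Block-and-tackle MA = number of supporting rope parts = 3.
Combined ideal MA = 3.1304 × 3 = 9.3913.
Actual MA = 9.3913 × 0.67 = 6.2922.
Effort = load / actual MA = 3391 / 6.2922 = 538.92 N.

539 N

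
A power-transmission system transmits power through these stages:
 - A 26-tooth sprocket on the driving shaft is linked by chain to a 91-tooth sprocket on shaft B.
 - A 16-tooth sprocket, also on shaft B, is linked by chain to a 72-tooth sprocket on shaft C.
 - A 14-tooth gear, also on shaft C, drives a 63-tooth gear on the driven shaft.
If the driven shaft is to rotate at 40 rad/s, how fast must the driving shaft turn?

2835 rad/s

Overall ratio R = 3.5 × 4.5 × 4.5 = 70.875.
Required input speed = output speed × R = 40 × 70.875 = 2835 rad/s.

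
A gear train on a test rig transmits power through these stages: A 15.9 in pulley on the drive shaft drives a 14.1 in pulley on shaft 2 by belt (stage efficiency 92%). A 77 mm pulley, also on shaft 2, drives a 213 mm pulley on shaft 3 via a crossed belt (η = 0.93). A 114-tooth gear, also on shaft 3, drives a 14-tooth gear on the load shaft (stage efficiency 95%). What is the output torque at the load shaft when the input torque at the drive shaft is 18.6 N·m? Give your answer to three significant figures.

Belt: ratio = 14.1/15.9 = 0.88679; torque at shaft 2 = 18.6 × 0.88679 × 0.92 = 15.175 N·m.
Belt: ratio = 213/77 = 2.7662; torque at shaft 3 = 15.175 × 2.7662 × 0.93 = 39.039 N·m.
Gear mesh: ratio = 14/114 = 0.12281; torque at the load shaft = 39.039 × 0.12281 × 0.95 = 4.5545 N·m.

4.55 N·m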